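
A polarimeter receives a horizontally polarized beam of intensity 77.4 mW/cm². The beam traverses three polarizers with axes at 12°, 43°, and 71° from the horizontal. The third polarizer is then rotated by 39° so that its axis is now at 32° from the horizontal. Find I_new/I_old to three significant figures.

Before rotation:
I₁ = I₀ cos²(12° − 0°) = I₀ cos²(12°) = 0.9568 I₀.
I₂ = I₁ cos²(43° − 12°) = 0.9568 I₀ · cos²(31°) = 0.703 I₀.
I₃ = I₂ cos²(71° − 43°) = 0.703 I₀ · cos²(28°) = 0.548 I₀.
After rotation:
I₁ = I₀ cos²(12° − 0°) = I₀ cos²(12°) = 0.9568 I₀.
I₂ = I₁ cos²(43° − 12°) = 0.9568 I₀ · cos²(31°) = 0.703 I₀.
I₃ = I₂ cos²(32° − 43°) = 0.703 I₀ · cos²(11°) = 0.6774 I₀.
Ratio = 0.6774 / 0.548 = 1.236.

I_new/I_old ≈ 1.24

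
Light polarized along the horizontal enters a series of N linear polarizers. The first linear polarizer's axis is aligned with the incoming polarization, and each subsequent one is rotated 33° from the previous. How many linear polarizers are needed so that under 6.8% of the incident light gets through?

N = 9

First polarizer is aligned with the polarization: full transmission.
Each further stage multiplies by cos²(33°) = 0.7034.
After N polarizers: T = 0.7034^(N−1). Require T < 0.068 ⇒ N−1 > ln(0.068)/ln(0.7034) = 7.64, so N−1 ≥ 8 and N = 9.
Check: N=9 gives T = 0.0599 < 0.068; N=8 gives T = 0.08517.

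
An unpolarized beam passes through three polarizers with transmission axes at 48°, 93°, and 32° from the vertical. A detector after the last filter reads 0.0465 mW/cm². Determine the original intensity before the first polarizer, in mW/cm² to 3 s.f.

I₀ ≈ 0.791 mW/cm²

Unpolarized light through the first polarizer → I₁ = ½ I₀, now polarized at 48°.
I₂ = I₁ cos²(93° − 48°) = 0.5 I₀ · cos²(45°) = 0.25 I₀.
I₃ = I₂ cos²(32° − 93°) = 0.25 I₀ · cos²(61°) = 0.05876 I₀.
So 0.0465 mW/cm² = 0.05876 I₀, giving I₀ = 0.0465/0.05876 = 0.7914 mW/cm².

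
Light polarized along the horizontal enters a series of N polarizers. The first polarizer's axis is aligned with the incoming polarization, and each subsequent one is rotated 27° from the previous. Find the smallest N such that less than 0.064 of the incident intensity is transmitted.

First polarizer is aligned with the polarization: full transmission.
Each further stage multiplies by cos²(27°) = 0.7939.
After N polarizers: T = 0.7939^(N−1). Require T < 0.064 ⇒ N−1 > ln(0.064)/ln(0.7939) = 11.91, so N−1 ≥ 12 and N = 13.
Check: N=13 gives T = 0.06268 < 0.064; N=12 gives T = 0.07895.

N = 13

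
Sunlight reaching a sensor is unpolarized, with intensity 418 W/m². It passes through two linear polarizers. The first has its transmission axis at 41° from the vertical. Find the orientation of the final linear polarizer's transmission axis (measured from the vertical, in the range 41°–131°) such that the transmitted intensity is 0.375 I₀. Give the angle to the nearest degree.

θ ≈ 71°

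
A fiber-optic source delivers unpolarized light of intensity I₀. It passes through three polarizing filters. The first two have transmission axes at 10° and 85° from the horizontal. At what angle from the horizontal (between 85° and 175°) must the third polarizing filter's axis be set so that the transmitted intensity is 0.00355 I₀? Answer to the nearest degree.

θ ≈ 156°

Unpolarized light through the first polarizer → I₁ = ½ I₀, now polarized at 10°.
I₂ = I₁ cos²(85° − 10°) = 0.5 I₀ · cos²(75°) = 0.03349 I₀.
Need I₃/I₀ = 0.00355, so cos²(θ − 85°) = 0.00355 / 0.03349 = 0.106.
θ − 85° = arccos(√0.106) = 71.0°, giving θ ≈ 85 + 71.0 = 156.0°.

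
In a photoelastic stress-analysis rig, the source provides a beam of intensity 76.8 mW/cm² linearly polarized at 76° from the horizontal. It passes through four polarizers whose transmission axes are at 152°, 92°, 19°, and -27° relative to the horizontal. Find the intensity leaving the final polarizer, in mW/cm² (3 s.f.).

I₁ = 76.8 mW/cm² · cos²(76°) = 4.495 mW/cm².
I₂ = I₁ · cos²(60°) = 4.495 · 0.25 = 1.124 mW/cm².
I₃ = I₂ · cos²(73°) = 1.124 · 0.08548 = 0.09606 mW/cm².
I₄ = I₃ · cos²(46°) = 0.09606 · 0.4826 = 0.04635 mW/cm².

I ≈ 0.0464 mW/cm²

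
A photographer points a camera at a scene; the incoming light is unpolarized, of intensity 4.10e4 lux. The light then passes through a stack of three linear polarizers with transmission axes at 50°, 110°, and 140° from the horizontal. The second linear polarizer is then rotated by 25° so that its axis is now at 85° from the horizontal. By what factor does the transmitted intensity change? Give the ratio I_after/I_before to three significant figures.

Before rotation:
Unpolarized light through the first polarizer → I₁ = ½ I₀, now polarized at 50°.
I₂ = I₁ cos²(110° − 50°) = 0.5 I₀ · cos²(60°) = 0.125 I₀.
I₃ = I₂ cos²(140° − 110°) = 0.125 I₀ · cos²(30°) = 0.09375 I₀.
After rotation:
Unpolarized light through the first polarizer → I₁ = ½ I₀, now polarized at 50°.
I₂ = I₁ cos²(85° − 50°) = 0.5 I₀ · cos²(35°) = 0.3355 I₀.
I₃ = I₂ cos²(140° − 85°) = 0.3355 I₀ · cos²(55°) = 0.1104 I₀.
Ratio = 0.1104 / 0.09375 = 1.177.

I_new/I_old ≈ 1.18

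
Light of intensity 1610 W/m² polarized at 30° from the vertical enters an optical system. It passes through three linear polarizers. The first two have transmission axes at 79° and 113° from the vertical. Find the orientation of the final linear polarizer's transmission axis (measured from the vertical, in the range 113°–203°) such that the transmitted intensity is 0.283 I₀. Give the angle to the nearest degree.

θ ≈ 125°

By Malus's law, I₁ = I₀ cos²(79° − 30°) = I₀ cos²(49°) = 0.4304 I₀.
I₂ = I₁ cos²(113° − 79°) = 0.4304 I₀ · cos²(34°) = 0.2958 I₀.
Need I₃/I₀ = 0.283, so cos²(θ − 113°) = 0.283 / 0.2958 = 0.9566.
θ − 113° = arccos(√0.9566) = 12.0°, giving θ ≈ 113 + 12.0 = 125.0°.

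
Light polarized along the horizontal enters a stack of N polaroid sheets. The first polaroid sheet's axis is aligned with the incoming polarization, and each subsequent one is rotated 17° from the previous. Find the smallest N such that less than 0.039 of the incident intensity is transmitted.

N = 38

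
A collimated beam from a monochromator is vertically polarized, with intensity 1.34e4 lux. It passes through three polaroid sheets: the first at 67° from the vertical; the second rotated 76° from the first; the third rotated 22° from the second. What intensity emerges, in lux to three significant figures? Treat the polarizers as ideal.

By Malus's law, I₁ = 1.34e4 lux · cos²(67°) = 2046 lux.
I₂ = I₁ · cos²(76°) = 2046 · 0.05853 = 119.7 lux.
I₃ = I₂ · cos²(22°) = 119.7 · 0.8597 = 102.9 lux.

I ≈ 103 lux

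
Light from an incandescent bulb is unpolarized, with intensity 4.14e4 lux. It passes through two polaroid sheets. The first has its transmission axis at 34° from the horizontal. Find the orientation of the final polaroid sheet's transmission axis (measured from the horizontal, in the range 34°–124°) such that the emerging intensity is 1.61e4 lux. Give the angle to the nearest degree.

θ ≈ 62°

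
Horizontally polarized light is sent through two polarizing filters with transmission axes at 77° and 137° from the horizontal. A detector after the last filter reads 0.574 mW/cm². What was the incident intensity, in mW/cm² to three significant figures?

I₁ = I₀ cos²(77° − 0°) = I₀ cos²(77°) = 0.0506 I₀.
I₂ = I₁ cos²(137° − 77°) = 0.0506 I₀ · cos²(60°) = 0.01265 I₀.
So 0.574 mW/cm² = 0.01265 I₀, giving I₀ = 0.574/0.01265 = 45.37 mW/cm².

I₀ ≈ 45.4 mW/cm²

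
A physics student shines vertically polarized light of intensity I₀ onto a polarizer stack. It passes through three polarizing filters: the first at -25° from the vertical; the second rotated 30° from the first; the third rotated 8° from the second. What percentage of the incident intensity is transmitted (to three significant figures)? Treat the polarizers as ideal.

≈ 60.4%

By Malus's law, I₁ = I₀ cos²(-25° − 0°) = I₀ cos²(25°) = 0.8214 I₀.
I₂ = I₁ cos²(30°) = 0.8214 · 0.75 I₀ = 0.616 I₀.
I₃ = I₂ cos²(8°) = 0.616 · 0.9806 I₀ = 0.6041 I₀.
That is 60.41% of the incident intensity.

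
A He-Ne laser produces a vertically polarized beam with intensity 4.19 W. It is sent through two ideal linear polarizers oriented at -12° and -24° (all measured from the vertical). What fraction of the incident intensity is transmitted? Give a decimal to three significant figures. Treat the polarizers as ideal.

I/I₀ ≈ 0.915

By Malus's law, I₁ = 4.19 W · cos²(12°) = 4.009 W.
I₂ = I₁ · cos²(12°) = 4.009 · 0.9568 = 3.836 W.
Transmitted fraction = 0.9154.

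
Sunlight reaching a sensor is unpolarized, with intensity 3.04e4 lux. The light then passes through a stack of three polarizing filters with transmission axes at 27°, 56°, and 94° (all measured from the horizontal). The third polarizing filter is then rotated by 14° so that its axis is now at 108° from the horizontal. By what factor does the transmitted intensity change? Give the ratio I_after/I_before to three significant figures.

I_new/I_old ≈ 0.610

Before rotation:
Unpolarized light through the first polarizer → I₁ = ½ I₀, now polarized at 27°.
I₂ = I₁ cos²(56° − 27°) = 0.5 I₀ · cos²(29°) = 0.3825 I₀.
I₃ = I₂ cos²(94° − 56°) = 0.3825 I₀ · cos²(38°) = 0.2375 I₀.
After rotation:
Unpolarized light through the first polarizer → I₁ = ½ I₀, now polarized at 27°.
I₂ = I₁ cos²(56° − 27°) = 0.5 I₀ · cos²(29°) = 0.3825 I₀.
I₃ = I₂ cos²(108° − 56°) = 0.3825 I₀ · cos²(52°) = 0.145 I₀.
Ratio = 0.145 / 0.2375 = 0.6104.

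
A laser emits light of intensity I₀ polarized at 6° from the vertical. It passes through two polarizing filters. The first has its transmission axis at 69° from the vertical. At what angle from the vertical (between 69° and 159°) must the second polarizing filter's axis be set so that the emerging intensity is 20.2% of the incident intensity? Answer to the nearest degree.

θ ≈ 77°

I₁ = I₀ cos²(69° − 6°) = I₀ cos²(63°) = 0.2061 I₀.
Need I₂/I₀ = 0.202, so cos²(θ − 69°) = 0.202 / 0.2061 = 0.9801.
θ − 69° = arccos(√0.9801) = 8.1°, giving θ ≈ 69 + 8.1 = 77.1°.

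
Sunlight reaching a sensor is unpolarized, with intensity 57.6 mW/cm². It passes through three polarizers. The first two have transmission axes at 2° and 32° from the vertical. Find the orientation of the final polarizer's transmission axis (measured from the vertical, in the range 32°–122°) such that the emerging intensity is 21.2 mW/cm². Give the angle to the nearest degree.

Unpolarized light through the first polarizer → I₁ = ½ I₀, now polarized at 2°.
I₂ = I₁ cos²(32° − 2°) = 0.5 I₀ · cos²(30°) = 0.375 I₀.
Target fraction: 21.2 / 57.6 mW/cm² = 0.3681 of I₀.
Need I₃/I₀ = 0.3681, so cos²(θ − 32°) = 0.3681 / 0.375 = 0.9815.
θ − 32° = arccos(√0.9815) = 7.8°, giving θ ≈ 32 + 7.8 = 39.8°.

θ ≈ 40°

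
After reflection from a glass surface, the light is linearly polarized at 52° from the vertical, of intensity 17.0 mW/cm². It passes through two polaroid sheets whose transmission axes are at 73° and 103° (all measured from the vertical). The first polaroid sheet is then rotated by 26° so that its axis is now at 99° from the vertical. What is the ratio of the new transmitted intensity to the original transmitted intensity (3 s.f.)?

Before rotation:
I₁ = I₀ cos²(73° − 52°) = I₀ cos²(21°) = 0.8716 I₀.
I₂ = I₁ cos²(103° − 73°) = 0.8716 I₀ · cos²(30°) = 0.6537 I₀.
After rotation:
I₁ = I₀ cos²(99° − 52°) = I₀ cos²(47°) = 0.4651 I₀.
I₂ = I₁ cos²(103° − 99°) = 0.4651 I₀ · cos²(4°) = 0.4629 I₀.
Ratio = 0.4629 / 0.6537 = 0.7081.

I_new/I_old ≈ 0.708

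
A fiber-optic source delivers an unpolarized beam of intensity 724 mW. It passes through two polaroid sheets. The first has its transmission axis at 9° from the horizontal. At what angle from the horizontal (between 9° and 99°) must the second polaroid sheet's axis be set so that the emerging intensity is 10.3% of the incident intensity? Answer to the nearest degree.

θ ≈ 72°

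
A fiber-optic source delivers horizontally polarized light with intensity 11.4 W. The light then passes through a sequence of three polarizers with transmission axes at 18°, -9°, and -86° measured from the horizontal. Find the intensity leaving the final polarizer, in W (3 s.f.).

I ≈ 0.414 W

I₁ = 11.4 W · cos²(18°) = 10.31 W.
I₂ = I₁ · cos²(27°) = 10.31 · 0.7939 = 8.186 W.
I₃ = I₂ · cos²(77°) = 8.186 · 0.0506 = 0.4142 W.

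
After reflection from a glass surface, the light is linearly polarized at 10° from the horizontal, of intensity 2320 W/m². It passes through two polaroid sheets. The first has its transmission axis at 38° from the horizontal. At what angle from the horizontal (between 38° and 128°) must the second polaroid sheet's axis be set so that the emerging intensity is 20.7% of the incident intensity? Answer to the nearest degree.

By Malus's law, I₁ = I₀ cos²(38° − 10°) = I₀ cos²(28°) = 0.7796 I₀.
Need I₂/I₀ = 0.207, so cos²(θ − 38°) = 0.207 / 0.7796 = 0.2655.
θ − 38° = arccos(√0.2655) = 59.0°, giving θ ≈ 38 + 59.0 = 97.0°.

θ ≈ 97°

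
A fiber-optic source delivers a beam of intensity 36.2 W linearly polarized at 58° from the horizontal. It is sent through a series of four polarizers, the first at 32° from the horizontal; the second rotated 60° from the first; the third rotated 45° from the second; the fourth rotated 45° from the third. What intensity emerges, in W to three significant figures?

I₁ = 36.2 W · cos²(26°) = 29.24 W.
I₂ = I₁ · cos²(60°) = 29.24 · 0.25 = 7.311 W.
I₃ = I₂ · cos²(45°) = 7.311 · 0.5 = 3.655 W.
I₄ = I₃ · cos²(45°) = 3.655 · 0.5 = 1.828 W.

I ≈ 1.83 W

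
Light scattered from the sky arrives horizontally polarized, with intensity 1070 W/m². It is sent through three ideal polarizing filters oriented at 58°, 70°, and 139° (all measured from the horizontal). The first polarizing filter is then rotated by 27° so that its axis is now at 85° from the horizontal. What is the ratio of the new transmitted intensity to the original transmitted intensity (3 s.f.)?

Before rotation:
I₁ = I₀ cos²(58° − 0°) = I₀ cos²(58°) = 0.2808 I₀.
I₂ = I₁ cos²(70° − 58°) = 0.2808 I₀ · cos²(12°) = 0.2687 I₀.
I₃ = I₂ cos²(139° − 70°) = 0.2687 I₀ · cos²(69°) = 0.03451 I₀.
After rotation:
I₁ = I₀ cos²(85° − 0°) = I₀ cos²(85°) = 0.007596 I₀.
I₂ = I₁ cos²(70° − 85°) = 0.007596 I₀ · cos²(15°) = 0.007087 I₀.
I₃ = I₂ cos²(139° − 70°) = 0.007087 I₀ · cos²(69°) = 0.0009102 I₀.
Ratio = 0.0009102 / 0.03451 = 0.02638.

I_new/I_old ≈ 0.0264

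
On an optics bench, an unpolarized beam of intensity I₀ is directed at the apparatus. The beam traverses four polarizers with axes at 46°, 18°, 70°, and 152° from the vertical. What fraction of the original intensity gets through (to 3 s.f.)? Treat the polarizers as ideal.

Unpolarized light through the first polarizer → I₁ = ½ I₀, now polarized at 46°.
I₂ = I₁ cos²(18° − 46°) = 0.5 I₀ · cos²(28°) = 0.3898 I₀.
I₃ = I₂ cos²(70° − 18°) = 0.3898 I₀ · cos²(52°) = 0.1477 I₀.
I₄ = I₃ cos²(152° − 70°) = 0.1477 I₀ · cos²(82°) = 0.002862 I₀.
Transmitted fraction = 0.002862.

≈ 0.00286 I₀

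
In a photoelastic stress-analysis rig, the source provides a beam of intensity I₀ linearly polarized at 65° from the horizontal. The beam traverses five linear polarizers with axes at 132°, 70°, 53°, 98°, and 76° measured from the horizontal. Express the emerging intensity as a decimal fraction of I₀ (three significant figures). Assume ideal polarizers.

≈ 0.0132 I₀

By Malus's law, I₁ = I₀ cos²(132° − 65°) = I₀ cos²(67°) = 0.1527 I₀.
I₂ = I₁ cos²(70° − 132°) = 0.1527 I₀ · cos²(62°) = 0.03365 I₀.
I₃ = I₂ cos²(53° − 70°) = 0.03365 I₀ · cos²(17°) = 0.03077 I₀.
I₄ = I₃ cos²(98° − 53°) = 0.03077 I₀ · cos²(45°) = 0.01539 I₀.
I₅ = I₄ cos²(76° − 98°) = 0.01539 I₀ · cos²(22°) = 0.01323 I₀.
Transmitted fraction = 0.01323.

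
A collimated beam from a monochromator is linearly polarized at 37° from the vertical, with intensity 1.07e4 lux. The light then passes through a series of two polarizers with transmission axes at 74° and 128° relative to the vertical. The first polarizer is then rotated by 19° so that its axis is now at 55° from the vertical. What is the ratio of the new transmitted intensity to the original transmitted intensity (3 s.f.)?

I_new/I_old ≈ 0.351

Before rotation:
By Malus's law, I₁ = I₀ cos²(74° − 37°) = I₀ cos²(37°) = 0.6378 I₀.
I₂ = I₁ cos²(128° − 74°) = 0.6378 I₀ · cos²(54°) = 0.2204 I₀.
After rotation:
I₁ = I₀ cos²(55° − 37°) = I₀ cos²(18°) = 0.9045 I₀.
I₂ = I₁ cos²(128° − 55°) = 0.9045 I₀ · cos²(73°) = 0.07732 I₀.
Ratio = 0.07732 / 0.2204 = 0.3509.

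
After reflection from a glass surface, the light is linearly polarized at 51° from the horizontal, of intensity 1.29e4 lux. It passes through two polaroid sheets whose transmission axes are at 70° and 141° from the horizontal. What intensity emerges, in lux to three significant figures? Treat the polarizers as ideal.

I₁ = 1.29e4 lux · cos²(19°) = 1.153e+04 lux.
I₂ = I₁ · cos²(71°) = 1.153e+04 · 0.106 = 1222 lux.

I ≈ 1220 lux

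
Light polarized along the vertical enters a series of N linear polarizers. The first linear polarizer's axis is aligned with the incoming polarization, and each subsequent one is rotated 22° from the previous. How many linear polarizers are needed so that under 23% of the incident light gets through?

First polarizer is aligned with the polarization: full transmission.
Each further stage multiplies by cos²(22°) = 0.8597.
After N polarizers: T = 0.8597^(N−1). Require T < 0.23 ⇒ N−1 > ln(0.23)/ln(0.8597) = 9.72, so N−1 ≥ 10 and N = 11.
Check: N=11 gives T = 0.2205 < 0.23; N=10 gives T = 0.2564.

N = 11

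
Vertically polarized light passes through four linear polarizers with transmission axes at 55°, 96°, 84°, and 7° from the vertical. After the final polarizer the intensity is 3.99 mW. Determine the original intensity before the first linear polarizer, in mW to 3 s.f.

I₀ ≈ 440 mW

I₁ = I₀ cos²(55° − 0°) = I₀ cos²(55°) = 0.329 I₀.
I₂ = I₁ cos²(96° − 55°) = 0.329 I₀ · cos²(41°) = 0.1874 I₀.
I₃ = I₂ cos²(84° − 96°) = 0.1874 I₀ · cos²(12°) = 0.1793 I₀.
I₄ = I₃ cos²(7° − 84°) = 0.1793 I₀ · cos²(77°) = 0.009073 I₀.
So 3.99 mW = 0.009073 I₀, giving I₀ = 3.99/0.009073 = 439.8 mW.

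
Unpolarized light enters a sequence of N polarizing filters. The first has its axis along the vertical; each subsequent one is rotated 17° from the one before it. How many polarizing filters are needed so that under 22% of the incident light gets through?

First polarizer halves the unpolarized light: factor 1/2.
Each further stage multiplies by cos²(17°) = 0.9145.
After N polarizers: T = 0.5·0.9145^(N−1). Require T < 0.22 ⇒ N−1 > ln(0.22/0.5)/ln(0.9145) = 9.19, so N−1 ≥ 10 and N = 11.
Check: N=11 gives T = 0.2046 < 0.22; N=10 gives T = 0.2237.

N = 11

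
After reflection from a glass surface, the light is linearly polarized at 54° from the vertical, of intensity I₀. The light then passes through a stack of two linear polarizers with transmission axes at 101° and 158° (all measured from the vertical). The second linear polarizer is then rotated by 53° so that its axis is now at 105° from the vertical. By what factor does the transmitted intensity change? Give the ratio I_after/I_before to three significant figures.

Before rotation:
By Malus's law, I₁ = I₀ cos²(101° − 54°) = I₀ cos²(47°) = 0.4651 I₀.
I₂ = I₁ cos²(158° − 101°) = 0.4651 I₀ · cos²(57°) = 0.138 I₀.
After rotation:
I₁ = I₀ cos²(101° − 54°) = I₀ cos²(47°) = 0.4651 I₀.
I₂ = I₁ cos²(105° − 101°) = 0.4651 I₀ · cos²(4°) = 0.4629 I₀.
Ratio = 0.4629 / 0.138 = 3.355.

I_new/I_old ≈ 3.35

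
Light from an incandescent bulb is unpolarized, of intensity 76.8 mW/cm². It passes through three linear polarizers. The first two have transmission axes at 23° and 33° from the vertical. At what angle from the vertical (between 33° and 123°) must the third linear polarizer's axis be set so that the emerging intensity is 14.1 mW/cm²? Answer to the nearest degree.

Unpolarized light through the first polarizer → I₁ = ½ I₀, now polarized at 23°.
I₂ = I₁ cos²(33° − 23°) = 0.5 I₀ · cos²(10°) = 0.4849 I₀.
Target fraction: 14.1 / 76.8 mW/cm² = 0.1836 of I₀.
Need I₃/I₀ = 0.1836, so cos²(θ − 33°) = 0.1836 / 0.4849 = 0.3786.
θ − 33° = arccos(√0.3786) = 52.0°, giving θ ≈ 33 + 52.0 = 85.0°.

θ ≈ 85°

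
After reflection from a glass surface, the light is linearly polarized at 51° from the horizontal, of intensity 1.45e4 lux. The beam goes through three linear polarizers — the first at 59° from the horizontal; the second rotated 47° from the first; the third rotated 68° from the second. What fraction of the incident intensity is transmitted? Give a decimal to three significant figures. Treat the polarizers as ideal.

By Malus's law, I₁ = 1.45e4 lux · cos²(8°) = 1.422e+04 lux.
I₂ = I₁ · cos²(47°) = 1.422e+04 · 0.4651 = 6614 lux.
I₃ = I₂ · cos²(68°) = 6614 · 0.1403 = 928.1 lux.
Transmitted fraction = 0.06401.

I/I₀ ≈ 0.0640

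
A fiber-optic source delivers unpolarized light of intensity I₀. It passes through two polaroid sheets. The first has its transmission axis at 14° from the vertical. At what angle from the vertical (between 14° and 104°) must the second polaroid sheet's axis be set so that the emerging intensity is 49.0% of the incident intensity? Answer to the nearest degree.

θ ≈ 22°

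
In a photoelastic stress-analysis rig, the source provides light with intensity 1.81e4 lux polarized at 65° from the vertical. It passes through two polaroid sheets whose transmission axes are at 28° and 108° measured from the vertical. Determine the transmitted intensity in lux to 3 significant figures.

I₁ = 1.81e4 lux · cos²(37°) = 1.154e+04 lux.
I₂ = I₁ · cos²(80°) = 1.154e+04 · 0.03015 = 348.1 lux.

I ≈ 348 lux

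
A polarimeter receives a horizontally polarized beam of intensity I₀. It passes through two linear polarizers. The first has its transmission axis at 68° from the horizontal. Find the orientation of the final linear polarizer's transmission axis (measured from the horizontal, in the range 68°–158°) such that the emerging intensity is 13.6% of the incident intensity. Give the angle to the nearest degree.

I₁ = I₀ cos²(68° − 0°) = I₀ cos²(68°) = 0.1403 I₀.
Need I₂/I₀ = 0.136, so cos²(θ − 68°) = 0.136 / 0.1403 = 0.9691.
θ − 68° = arccos(√0.9691) = 10.1°, giving θ ≈ 68 + 10.1 = 78.1°.

θ ≈ 78°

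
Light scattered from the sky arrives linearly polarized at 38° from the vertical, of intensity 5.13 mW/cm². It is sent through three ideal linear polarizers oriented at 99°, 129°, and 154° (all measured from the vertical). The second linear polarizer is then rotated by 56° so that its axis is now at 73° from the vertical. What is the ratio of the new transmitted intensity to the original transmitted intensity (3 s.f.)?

I_new/I_old ≈ 0.0321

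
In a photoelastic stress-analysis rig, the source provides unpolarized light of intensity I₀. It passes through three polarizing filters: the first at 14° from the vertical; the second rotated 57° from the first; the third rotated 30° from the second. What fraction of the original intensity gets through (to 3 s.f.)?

Unpolarized light through the first polarizer → I₁ = ½ I₀, now polarized at 14°.
I₂ = I₁ cos²(57°) = 0.5 · 0.2966 I₀ = 0.1483 I₀.
I₃ = I₂ cos²(30°) = 0.1483 · 0.75 I₀ = 0.1112 I₀.
Transmitted fraction = 0.1112.

≈ 0.111 I₀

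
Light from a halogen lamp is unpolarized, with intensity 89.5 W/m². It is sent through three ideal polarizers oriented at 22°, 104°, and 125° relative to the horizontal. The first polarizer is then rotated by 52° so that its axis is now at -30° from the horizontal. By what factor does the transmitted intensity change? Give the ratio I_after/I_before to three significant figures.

Before rotation:
Unpolarized light through the first polarizer → I₁ = ½ I₀, now polarized at 22°.
I₂ = I₁ cos²(104° − 22°) = 0.5 I₀ · cos²(82°) = 0.009685 I₀.
I₃ = I₂ cos²(125° − 104°) = 0.009685 I₀ · cos²(21°) = 0.008441 I₀.
After rotation:
Unpolarized light through the first polarizer → I₁ = ½ I₀, now polarized at -30°.
Angle between axes 1 and 2: 46°. I₂ = 0.5 I₀ · cos²(46°) = 0.2413 I₀.
I₃ = I₂ cos²(125° − 104°) = 0.2413 I₀ · cos²(21°) = 0.2103 I₀.
Ratio = 0.2103 / 0.008441 = 24.91.

I_new/I_old ≈ 24.9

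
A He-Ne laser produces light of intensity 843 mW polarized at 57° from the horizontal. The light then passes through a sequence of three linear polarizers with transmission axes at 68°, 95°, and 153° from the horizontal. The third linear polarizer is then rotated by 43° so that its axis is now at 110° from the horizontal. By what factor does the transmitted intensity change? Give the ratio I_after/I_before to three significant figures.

I_new/I_old ≈ 3.32

Before rotation:
By Malus's law, I₁ = I₀ cos²(68° − 57°) = I₀ cos²(11°) = 0.9636 I₀.
I₂ = I₁ cos²(95° − 68°) = 0.9636 I₀ · cos²(27°) = 0.765 I₀.
I₃ = I₂ cos²(153° − 95°) = 0.765 I₀ · cos²(58°) = 0.2148 I₀.
After rotation:
I₁ = I₀ cos²(68° − 57°) = I₀ cos²(11°) = 0.9636 I₀.
I₂ = I₁ cos²(95° − 68°) = 0.9636 I₀ · cos²(27°) = 0.765 I₀.
I₃ = I₂ cos²(110° − 95°) = 0.765 I₀ · cos²(15°) = 0.7137 I₀.
Ratio = 0.7137 / 0.2148 = 3.323.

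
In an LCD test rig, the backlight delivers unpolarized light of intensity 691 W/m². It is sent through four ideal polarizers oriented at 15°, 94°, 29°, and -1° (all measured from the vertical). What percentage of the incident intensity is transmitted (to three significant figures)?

≈ 0.244%

Unpolarized light through the first polarizer → I₁ = 691 W/m²/2 = 345.5 W/m², polarized at 15°.
I₂ = I₁ · cos²(79°) = 345.5 · 0.03641 = 12.58 W/m².
I₃ = I₂ · cos²(65°) = 12.58 · 0.1786 = 2.247 W/m².
I₄ = I₃ · cos²(30°) = 2.247 · 0.75 = 1.685 W/m².
That is 0.2439% of the incident intensity.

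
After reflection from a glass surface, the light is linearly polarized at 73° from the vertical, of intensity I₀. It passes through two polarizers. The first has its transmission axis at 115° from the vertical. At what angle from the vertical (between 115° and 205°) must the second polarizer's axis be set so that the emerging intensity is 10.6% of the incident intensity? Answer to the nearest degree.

By Malus's law, I₁ = I₀ cos²(115° − 73°) = I₀ cos²(42°) = 0.5523 I₀.
Need I₂/I₀ = 0.106, so cos²(θ − 115°) = 0.106 / 0.5523 = 0.1919.
θ − 115° = arccos(√0.1919) = 64.0°, giving θ ≈ 115 + 64.0 = 179.0°.

θ ≈ 179°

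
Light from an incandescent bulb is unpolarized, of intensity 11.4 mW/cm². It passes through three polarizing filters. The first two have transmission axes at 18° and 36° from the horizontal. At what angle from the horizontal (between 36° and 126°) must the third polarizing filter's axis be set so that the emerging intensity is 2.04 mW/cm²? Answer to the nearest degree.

θ ≈ 87°

Unpolarized light through the first polarizer → I₁ = ½ I₀, now polarized at 18°.
I₂ = I₁ cos²(36° − 18°) = 0.5 I₀ · cos²(18°) = 0.4523 I₀.
Target fraction: 2.04 / 11.4 mW/cm² = 0.1789 of I₀.
Need I₃/I₀ = 0.1789, so cos²(θ − 36°) = 0.1789 / 0.4523 = 0.3957.
θ − 36° = arccos(√0.3957) = 51.0°, giving θ ≈ 36 + 51.0 = 87.0°.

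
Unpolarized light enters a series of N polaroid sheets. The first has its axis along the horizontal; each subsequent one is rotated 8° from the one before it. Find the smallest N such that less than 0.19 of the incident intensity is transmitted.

N = 51

First polarizer halves the unpolarized light: factor 1/2.
Each further stage multiplies by cos²(8°) = 0.9806.
After N polarizers: T = 0.5·0.9806^(N−1). Require T < 0.19 ⇒ N−1 > ln(0.19/0.5)/ln(0.9806) = 49.47, so N−1 ≥ 50 and N = 51.
Check: N=51 gives T = 0.188 < 0.19; N=50 gives T = 0.1918.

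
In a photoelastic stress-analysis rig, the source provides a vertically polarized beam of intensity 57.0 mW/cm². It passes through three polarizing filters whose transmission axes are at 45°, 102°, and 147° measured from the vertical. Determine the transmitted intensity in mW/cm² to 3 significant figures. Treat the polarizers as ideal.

I ≈ 4.23 mW/cm²

I₁ = 57.0 mW/cm² · cos²(45°) = 28.5 mW/cm².
I₂ = I₁ · cos²(57°) = 28.5 · 0.2966 = 8.454 mW/cm².
I₃ = I₂ · cos²(45°) = 8.454 · 0.5 = 4.227 mW/cm².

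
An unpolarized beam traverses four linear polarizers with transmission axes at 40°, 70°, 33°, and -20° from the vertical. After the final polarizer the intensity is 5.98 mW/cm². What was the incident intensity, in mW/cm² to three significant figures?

I₀ ≈ 69.0 mW/cm²

Unpolarized light through the first polarizer → I₁ = ½ I₀, now polarized at 40°.
I₂ = I₁ cos²(70° − 40°) = 0.5 I₀ · cos²(30°) = 0.375 I₀.
I₃ = I₂ cos²(33° − 70°) = 0.375 I₀ · cos²(37°) = 0.2392 I₀.
I₄ = I₃ cos²(-20° − 33°) = 0.2392 I₀ · cos²(53°) = 0.08663 I₀.
So 5.98 mW/cm² = 0.08663 I₀, giving I₀ = 5.98/0.08663 = 69.03 mW/cm².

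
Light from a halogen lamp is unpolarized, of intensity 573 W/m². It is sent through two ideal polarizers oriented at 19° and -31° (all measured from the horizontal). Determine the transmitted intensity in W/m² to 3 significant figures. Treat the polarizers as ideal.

I ≈ 118 W/m²

Unpolarized light through the first polarizer → I₁ = 573 W/m²/2 = 286.5 W/m², polarized at 19°.
I₂ = I₁ · cos²(50°) = 286.5 · 0.4132 = 118.4 W/m².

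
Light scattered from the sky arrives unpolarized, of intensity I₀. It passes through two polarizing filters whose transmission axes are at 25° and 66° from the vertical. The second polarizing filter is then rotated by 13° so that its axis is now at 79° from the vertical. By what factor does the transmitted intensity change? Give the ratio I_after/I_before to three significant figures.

Before rotation:
Unpolarized light through the first polarizer → I₁ = ½ I₀, now polarized at 25°.
I₂ = I₁ cos²(66° − 25°) = 0.5 I₀ · cos²(41°) = 0.2848 I₀.
After rotation:
Unpolarized light through the first polarizer → I₁ = ½ I₀, now polarized at 25°.
I₂ = I₁ cos²(79° − 25°) = 0.5 I₀ · cos²(54°) = 0.1727 I₀.
Ratio = 0.1727 / 0.2848 = 0.6066.

I_new/I_old ≈ 0.607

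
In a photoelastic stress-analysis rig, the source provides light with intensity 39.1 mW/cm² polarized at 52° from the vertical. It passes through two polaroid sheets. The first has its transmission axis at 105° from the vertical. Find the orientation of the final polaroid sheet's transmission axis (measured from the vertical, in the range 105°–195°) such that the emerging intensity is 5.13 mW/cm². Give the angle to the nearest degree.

θ ≈ 158°

By Malus's law, I₁ = I₀ cos²(105° − 52°) = I₀ cos²(53°) = 0.3622 I₀.
Target fraction: 5.13 / 39.1 mW/cm² = 0.1312 of I₀.
Need I₂/I₀ = 0.1312, so cos²(θ − 105°) = 0.1312 / 0.3622 = 0.3623.
θ − 105° = arccos(√0.3623) = 53.0°, giving θ ≈ 105 + 53.0 = 158.0°.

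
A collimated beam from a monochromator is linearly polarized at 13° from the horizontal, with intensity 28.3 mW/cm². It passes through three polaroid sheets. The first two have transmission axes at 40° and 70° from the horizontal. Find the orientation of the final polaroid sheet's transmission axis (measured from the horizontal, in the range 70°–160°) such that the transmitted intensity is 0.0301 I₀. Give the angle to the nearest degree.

I₁ = I₀ cos²(40° − 13°) = I₀ cos²(27°) = 0.7939 I₀.
I₂ = I₁ cos²(70° − 40°) = 0.7939 I₀ · cos²(30°) = 0.5954 I₀.
Need I₃/I₀ = 0.0301, so cos²(θ − 70°) = 0.0301 / 0.5954 = 0.05055.
θ − 70° = arccos(√0.05055) = 77.0°, giving θ ≈ 70 + 77.0 = 147.0°.

θ ≈ 147°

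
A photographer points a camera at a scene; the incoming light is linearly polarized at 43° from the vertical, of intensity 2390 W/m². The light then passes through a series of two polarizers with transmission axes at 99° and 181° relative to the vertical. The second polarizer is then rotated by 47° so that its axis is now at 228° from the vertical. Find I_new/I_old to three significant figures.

I_new/I_old ≈ 20.4

Before rotation:
I₁ = I₀ cos²(99° − 43°) = I₀ cos²(56°) = 0.3127 I₀.
I₂ = I₁ cos²(181° − 99°) = 0.3127 I₀ · cos²(82°) = 0.006057 I₀.
After rotation:
I₁ = I₀ cos²(99° − 43°) = I₀ cos²(56°) = 0.3127 I₀.
Angle between axes 1 and 2: 51°. I₂ = 0.3127 I₀ · cos²(51°) = 0.1238 I₀.
Ratio = 0.1238 / 0.006057 = 20.45.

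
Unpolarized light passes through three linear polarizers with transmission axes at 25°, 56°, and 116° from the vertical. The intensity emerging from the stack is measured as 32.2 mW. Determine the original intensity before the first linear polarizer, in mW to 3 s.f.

I₀ ≈ 351 mW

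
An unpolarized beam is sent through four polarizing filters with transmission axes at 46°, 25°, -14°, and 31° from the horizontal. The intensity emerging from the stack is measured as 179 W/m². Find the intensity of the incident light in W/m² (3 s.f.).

I₀ ≈ 1360 W/m²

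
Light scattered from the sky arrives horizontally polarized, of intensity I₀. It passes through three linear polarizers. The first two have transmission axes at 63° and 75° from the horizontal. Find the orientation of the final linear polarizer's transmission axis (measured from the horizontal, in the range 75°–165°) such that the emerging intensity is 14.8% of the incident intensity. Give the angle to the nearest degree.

θ ≈ 105°

By Malus's law, I₁ = I₀ cos²(63° − 0°) = I₀ cos²(63°) = 0.2061 I₀.
I₂ = I₁ cos²(75° − 63°) = 0.2061 I₀ · cos²(12°) = 0.1972 I₀.
Need I₃/I₀ = 0.148, so cos²(θ − 75°) = 0.148 / 0.1972 = 0.7505.
θ − 75° = arccos(√0.7505) = 30.0°, giving θ ≈ 75 + 30.0 = 105.0°.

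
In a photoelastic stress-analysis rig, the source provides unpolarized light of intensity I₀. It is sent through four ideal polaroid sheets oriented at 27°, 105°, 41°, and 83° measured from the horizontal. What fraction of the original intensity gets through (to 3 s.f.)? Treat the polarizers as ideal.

Unpolarized light through the first polarizer → I₁ = ½ I₀, now polarized at 27°.
I₂ = I₁ cos²(105° − 27°) = 0.5 I₀ · cos²(78°) = 0.02161 I₀.
I₃ = I₂ cos²(41° − 105°) = 0.02161 I₀ · cos²(64°) = 0.004153 I₀.
I₄ = I₃ cos²(83° − 41°) = 0.004153 I₀ · cos²(42°) = 0.002294 I₀.
Transmitted fraction = 0.002294.

≈ 0.00229 I₀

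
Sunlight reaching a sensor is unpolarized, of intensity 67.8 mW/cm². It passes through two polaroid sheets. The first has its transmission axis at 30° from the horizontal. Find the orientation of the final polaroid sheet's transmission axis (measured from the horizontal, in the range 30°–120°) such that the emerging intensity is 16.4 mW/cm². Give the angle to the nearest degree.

θ ≈ 76°

Unpolarized light through the first polarizer → I₁ = ½ I₀, now polarized at 30°.
Target fraction: 16.4 / 67.8 mW/cm² = 0.2419 of I₀.
Need I₂/I₀ = 0.2419, so cos²(θ − 30°) = 0.2419 / 0.5 = 0.4838.
θ − 30° = arccos(√0.4838) = 45.9°, giving θ ≈ 30 + 45.9 = 75.9°.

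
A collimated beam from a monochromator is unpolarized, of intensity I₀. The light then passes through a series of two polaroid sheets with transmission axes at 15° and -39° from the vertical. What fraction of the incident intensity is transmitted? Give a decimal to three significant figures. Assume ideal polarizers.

Unpolarized light through the first polarizer → I₁ = ½ I₀, now polarized at 15°.
I₂ = I₁ cos²(-39° − 15°) = 0.5 I₀ · cos²(54°) = 0.1727 I₀.
Transmitted fraction = 0.1727.

≈ 0.173 I₀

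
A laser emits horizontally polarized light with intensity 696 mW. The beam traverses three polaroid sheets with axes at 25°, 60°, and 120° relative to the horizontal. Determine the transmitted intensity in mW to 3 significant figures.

I₁ = 696 mW · cos²(25°) = 571.7 mW.
I₂ = I₁ · cos²(35°) = 571.7 · 0.671 = 383.6 mW.
I₃ = I₂ · cos²(60°) = 383.6 · 0.25 = 95.9 mW.

I ≈ 95.9 mW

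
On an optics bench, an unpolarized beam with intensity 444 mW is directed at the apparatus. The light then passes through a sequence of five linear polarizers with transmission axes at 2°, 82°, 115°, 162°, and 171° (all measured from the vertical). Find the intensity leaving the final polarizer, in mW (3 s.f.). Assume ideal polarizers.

Unpolarized light through the first polarizer → I₁ = 444 mW/2 = 222 mW, polarized at 2°.
I₂ = I₁ · cos²(80°) = 222 · 0.03015 = 6.694 mW.
I₃ = I₂ · cos²(33°) = 6.694 · 0.7034 = 4.708 mW.
I₄ = I₃ · cos²(47°) = 4.708 · 0.4651 = 2.19 mW.
I₅ = I₄ · cos²(9°) = 2.19 · 0.9755 = 2.136 mW.

I ≈ 2.14 mW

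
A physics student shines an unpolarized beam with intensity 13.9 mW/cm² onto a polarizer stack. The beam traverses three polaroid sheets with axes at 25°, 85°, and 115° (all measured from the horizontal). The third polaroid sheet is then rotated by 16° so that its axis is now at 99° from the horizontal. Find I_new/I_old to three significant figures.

I_new/I_old ≈ 1.26

Before rotation:
Unpolarized light through the first polarizer → I₁ = ½ I₀, now polarized at 25°.
I₂ = I₁ cos²(85° − 25°) = 0.5 I₀ · cos²(60°) = 0.125 I₀.
I₃ = I₂ cos²(115° − 85°) = 0.125 I₀ · cos²(30°) = 0.09375 I₀.
After rotation:
Unpolarized light through the first polarizer → I₁ = ½ I₀, now polarized at 25°.
I₂ = I₁ cos²(85° − 25°) = 0.5 I₀ · cos²(60°) = 0.125 I₀.
I₃ = I₂ cos²(99° − 85°) = 0.125 I₀ · cos²(14°) = 0.1177 I₀.
Ratio = 0.1177 / 0.09375 = 1.255.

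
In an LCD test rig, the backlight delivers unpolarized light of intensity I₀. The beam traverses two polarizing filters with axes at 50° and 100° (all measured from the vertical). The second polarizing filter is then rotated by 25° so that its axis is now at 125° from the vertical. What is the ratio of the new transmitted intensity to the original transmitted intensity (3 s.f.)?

I_new/I_old ≈ 0.162

Before rotation:
Unpolarized light through the first polarizer → I₁ = ½ I₀, now polarized at 50°.
I₂ = I₁ cos²(100° − 50°) = 0.5 I₀ · cos²(50°) = 0.2066 I₀.
After rotation:
Unpolarized light through the first polarizer → I₁ = ½ I₀, now polarized at 50°.
I₂ = I₁ cos²(125° − 50°) = 0.5 I₀ · cos²(75°) = 0.03349 I₀.
Ratio = 0.03349 / 0.2066 = 0.1621.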